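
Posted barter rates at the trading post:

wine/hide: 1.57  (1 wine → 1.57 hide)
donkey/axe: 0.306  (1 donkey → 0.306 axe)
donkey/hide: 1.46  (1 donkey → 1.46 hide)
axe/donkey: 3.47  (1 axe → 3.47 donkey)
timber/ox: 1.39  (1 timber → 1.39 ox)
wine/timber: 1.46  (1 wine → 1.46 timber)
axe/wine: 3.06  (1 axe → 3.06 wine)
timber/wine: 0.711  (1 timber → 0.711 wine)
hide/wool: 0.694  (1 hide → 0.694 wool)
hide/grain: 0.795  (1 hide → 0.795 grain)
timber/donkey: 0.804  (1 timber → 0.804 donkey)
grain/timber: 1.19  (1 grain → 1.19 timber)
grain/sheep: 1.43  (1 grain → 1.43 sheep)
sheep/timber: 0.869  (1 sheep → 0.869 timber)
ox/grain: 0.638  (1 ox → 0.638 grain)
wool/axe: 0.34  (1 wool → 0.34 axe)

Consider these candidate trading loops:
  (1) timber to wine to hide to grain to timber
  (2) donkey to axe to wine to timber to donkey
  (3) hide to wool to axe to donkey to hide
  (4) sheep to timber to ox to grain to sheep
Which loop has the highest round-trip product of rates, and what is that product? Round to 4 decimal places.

1.1954

(1) 0.711 × 1.57 × 0.795 × 1.19 = 1.05605
(2) 0.306 × 3.06 × 1.46 × 0.804 = 1.09914
(3) 0.694 × 0.34 × 3.47 × 1.46 = 1.19542
(4) 0.869 × 1.39 × 0.638 × 1.43 = 1.10202
Highest is cycle (3) at 1.1954 (>1, arbitrage).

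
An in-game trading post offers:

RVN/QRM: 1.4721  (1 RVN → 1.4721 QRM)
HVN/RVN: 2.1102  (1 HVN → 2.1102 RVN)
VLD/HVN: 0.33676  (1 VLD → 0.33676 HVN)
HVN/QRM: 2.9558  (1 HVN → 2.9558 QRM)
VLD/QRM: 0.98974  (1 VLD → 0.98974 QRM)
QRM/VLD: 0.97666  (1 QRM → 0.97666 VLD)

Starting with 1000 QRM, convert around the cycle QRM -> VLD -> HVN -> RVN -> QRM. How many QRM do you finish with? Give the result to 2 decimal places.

1021.70

1000 QRM × 0.97666 = 976.66 VLD
976.66 VLD × 0.33676 = 328.9000216 HVN
328.9000216 HVN × 2.1102 = 694.04482558032 RVN
694.04482558032 RVN × 1.4721 = 1021.703387736789072 QRM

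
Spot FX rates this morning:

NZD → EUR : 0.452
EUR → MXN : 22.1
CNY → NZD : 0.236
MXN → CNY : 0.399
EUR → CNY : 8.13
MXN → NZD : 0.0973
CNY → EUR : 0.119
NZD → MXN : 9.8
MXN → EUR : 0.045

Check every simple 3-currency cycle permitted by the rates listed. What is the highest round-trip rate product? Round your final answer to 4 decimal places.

EUR→MXN→CNY→EUR: 22.1 × 0.399 × 0.119 = 1.04933
EUR→MXN→NZD→EUR: 22.1 × 0.0973 × 0.452 = 0.97195
CNY→NZD→MXN→CNY: 0.236 × 9.8 × 0.399 = 0.92281
EUR→CNY→NZD→EUR: 8.13 × 0.236 × 0.452 = 0.86724
Maximum is EUR→MXN→CNY→EUR at 1.0493; arbitrage exists.

1.0493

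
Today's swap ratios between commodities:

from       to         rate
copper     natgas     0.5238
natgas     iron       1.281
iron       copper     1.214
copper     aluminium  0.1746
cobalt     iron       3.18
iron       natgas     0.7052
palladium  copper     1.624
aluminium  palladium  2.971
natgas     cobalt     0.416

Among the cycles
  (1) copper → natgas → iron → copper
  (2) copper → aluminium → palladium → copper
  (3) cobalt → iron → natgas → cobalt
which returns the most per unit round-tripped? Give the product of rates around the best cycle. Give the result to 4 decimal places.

(1) 0.5238 × 1.281 × 1.214 = 0.81458
(2) 0.1746 × 2.971 × 1.624 = 0.84243
(3) 3.18 × 0.7052 × 0.416 = 0.93289
Highest is cycle (3) at 0.9329 (≤1, no arbitrage).

0.9329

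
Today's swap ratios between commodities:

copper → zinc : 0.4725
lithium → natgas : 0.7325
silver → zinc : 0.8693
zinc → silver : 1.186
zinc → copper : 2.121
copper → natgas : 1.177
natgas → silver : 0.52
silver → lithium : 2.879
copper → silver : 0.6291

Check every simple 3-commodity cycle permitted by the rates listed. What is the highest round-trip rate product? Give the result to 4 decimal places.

1.1599

zinc→copper→silver→zinc: 2.121 × 0.6291 × 0.8693 = 1.15993
natgas→silver→lithium→natgas: 0.52 × 2.879 × 0.7325 = 1.09661
Maximum is zinc→copper→silver→zinc at 1.1599; arbitrage exists.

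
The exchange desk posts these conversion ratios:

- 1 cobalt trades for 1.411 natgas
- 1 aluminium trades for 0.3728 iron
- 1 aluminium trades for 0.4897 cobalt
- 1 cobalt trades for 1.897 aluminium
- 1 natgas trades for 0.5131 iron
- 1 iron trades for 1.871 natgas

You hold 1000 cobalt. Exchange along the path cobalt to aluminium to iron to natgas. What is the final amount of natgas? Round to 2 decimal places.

1323.17

1000 cobalt × 1.897 = 1897 aluminium
1897 aluminium × 0.3728 = 707.2016 iron
707.2016 iron × 1.871 = 1323.1741936 natgas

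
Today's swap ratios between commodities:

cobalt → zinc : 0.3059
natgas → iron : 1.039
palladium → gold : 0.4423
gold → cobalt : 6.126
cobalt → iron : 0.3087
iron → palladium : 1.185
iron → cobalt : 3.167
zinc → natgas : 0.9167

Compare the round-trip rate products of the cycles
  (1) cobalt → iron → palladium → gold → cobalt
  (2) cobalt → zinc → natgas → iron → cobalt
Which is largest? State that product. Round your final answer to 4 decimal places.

(1) 0.3087 × 1.185 × 0.4423 × 6.126 = 0.99117
(2) 0.3059 × 0.9167 × 1.039 × 3.167 = 0.92272
Highest is cycle (1) at 0.9912 (≤1, no arbitrage).

0.9912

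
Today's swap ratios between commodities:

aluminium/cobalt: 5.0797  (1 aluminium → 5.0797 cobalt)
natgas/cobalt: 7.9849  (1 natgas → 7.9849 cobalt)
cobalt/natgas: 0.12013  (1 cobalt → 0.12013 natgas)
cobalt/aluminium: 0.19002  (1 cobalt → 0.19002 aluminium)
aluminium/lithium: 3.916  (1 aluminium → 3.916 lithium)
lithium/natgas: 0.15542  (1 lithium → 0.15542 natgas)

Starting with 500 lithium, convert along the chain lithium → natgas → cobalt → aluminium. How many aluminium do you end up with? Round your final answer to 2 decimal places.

500 lithium × 0.15542 = 77.71 natgas
77.71 natgas × 7.9849 = 620.506579 cobalt
620.506579 cobalt × 0.19002 = 117.90866014158 aluminium

117.91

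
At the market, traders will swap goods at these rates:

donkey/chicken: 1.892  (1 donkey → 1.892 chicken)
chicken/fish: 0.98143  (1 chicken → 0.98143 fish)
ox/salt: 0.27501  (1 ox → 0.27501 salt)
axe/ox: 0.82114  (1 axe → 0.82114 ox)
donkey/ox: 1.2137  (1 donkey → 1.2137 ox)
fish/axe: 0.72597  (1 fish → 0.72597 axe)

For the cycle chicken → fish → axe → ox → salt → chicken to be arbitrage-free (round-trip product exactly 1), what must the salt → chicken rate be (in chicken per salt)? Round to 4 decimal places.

Known legs of the cycle: 0.98143 × 0.72597 × 0.82114 × 0.27501 = 0.16089542596514667294
For no arbitrage the full-cycle product must be 1, so the missing rate is 1 / 0.16089542596514667294 ≈ 6.215217.

6.2152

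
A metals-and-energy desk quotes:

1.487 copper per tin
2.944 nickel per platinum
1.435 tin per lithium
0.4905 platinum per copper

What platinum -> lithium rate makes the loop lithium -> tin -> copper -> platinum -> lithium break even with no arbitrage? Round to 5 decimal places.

0.95543

Known legs of the cycle: 1.435 × 1.487 × 0.4905 = 1.0466509725
For no arbitrage the full-cycle product must be 1, so the missing rate is 1 / 1.0466509725 ≈ 0.9554283.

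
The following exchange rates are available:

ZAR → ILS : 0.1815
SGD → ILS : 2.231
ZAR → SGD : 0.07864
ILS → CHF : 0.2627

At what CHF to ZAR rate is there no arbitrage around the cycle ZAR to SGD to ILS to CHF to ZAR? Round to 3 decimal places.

21.697

Known legs of the cycle: 0.07864 × 2.231 × 0.2627 = 0.046089622168
For no arbitrage the full-cycle product must be 1, so the missing rate is 1 / 0.046089622168 ≈ 21.69686.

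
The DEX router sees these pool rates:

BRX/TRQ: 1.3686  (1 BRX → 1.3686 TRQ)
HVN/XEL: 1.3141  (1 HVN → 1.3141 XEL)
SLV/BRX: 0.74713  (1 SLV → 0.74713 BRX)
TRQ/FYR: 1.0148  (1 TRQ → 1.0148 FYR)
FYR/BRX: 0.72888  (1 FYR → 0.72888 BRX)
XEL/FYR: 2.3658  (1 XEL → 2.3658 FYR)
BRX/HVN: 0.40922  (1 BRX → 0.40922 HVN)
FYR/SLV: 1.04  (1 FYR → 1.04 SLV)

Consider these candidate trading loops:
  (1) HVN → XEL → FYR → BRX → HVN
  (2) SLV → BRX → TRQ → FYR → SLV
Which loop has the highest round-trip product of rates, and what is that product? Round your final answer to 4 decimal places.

(1) 1.3141 × 2.3658 × 0.72888 × 0.40922 = 0.92730
(2) 0.74713 × 1.3686 × 1.0148 × 1.04 = 1.07916
Highest is cycle (2) at 1.0792 (>1, arbitrage).

1.0792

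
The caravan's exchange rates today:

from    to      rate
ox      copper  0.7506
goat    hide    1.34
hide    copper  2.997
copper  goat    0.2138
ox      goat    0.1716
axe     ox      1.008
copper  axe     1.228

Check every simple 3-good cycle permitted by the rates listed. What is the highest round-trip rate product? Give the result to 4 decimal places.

ox→copper→axe→ox: 0.7506 × 1.228 × 1.008 = 0.92911
goat→hide→copper→goat: 1.34 × 2.997 × 0.2138 = 0.85862
Maximum is ox→copper→axe→ox at 0.9291; no arbitrage — every cycle loses value.

0.9291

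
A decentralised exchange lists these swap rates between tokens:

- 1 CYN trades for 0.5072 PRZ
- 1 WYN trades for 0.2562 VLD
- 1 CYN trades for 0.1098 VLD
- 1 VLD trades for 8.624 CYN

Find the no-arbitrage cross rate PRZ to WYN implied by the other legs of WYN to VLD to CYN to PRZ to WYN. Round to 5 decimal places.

0.89235

Known legs of the cycle: 0.2562 × 8.624 × 0.5072 = 1.12064257536
For no arbitrage the full-cycle product must be 1, so the missing rate is 1 / 1.12064257536 ≈ 0.8923452.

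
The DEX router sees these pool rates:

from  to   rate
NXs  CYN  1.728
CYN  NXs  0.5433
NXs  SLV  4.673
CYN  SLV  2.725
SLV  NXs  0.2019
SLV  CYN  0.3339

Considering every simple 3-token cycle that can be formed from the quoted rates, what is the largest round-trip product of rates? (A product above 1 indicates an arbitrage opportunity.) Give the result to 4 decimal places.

CYN→SLV→NXs→CYN: 2.725 × 0.2019 × 1.728 = 0.95071
CYN→NXs→SLV→CYN: 0.5433 × 4.673 × 0.3339 = 0.84772
Maximum is CYN→SLV→NXs→CYN at 0.9507; no arbitrage — every cycle loses value.

0.9507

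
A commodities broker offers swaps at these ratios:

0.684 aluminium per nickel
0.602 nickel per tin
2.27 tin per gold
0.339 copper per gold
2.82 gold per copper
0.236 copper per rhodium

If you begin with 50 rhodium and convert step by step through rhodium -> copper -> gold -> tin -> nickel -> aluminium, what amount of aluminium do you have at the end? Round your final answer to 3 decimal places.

31.104

50 rhodium × 0.236 = 11.8 copper
11.8 copper × 2.82 = 33.276 gold
33.276 gold × 2.27 = 75.53652 tin
75.53652 tin × 0.602 = 45.47298504 nickel
45.47298504 nickel × 0.684 = 31.10352176736 aluminium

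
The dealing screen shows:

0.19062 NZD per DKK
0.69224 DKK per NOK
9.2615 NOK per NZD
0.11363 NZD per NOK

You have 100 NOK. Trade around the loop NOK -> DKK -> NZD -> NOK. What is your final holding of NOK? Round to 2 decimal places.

122.21

100 NOK × 0.69224 = 69.224 DKK
69.224 DKK × 0.19062 = 13.19547888 NZD
13.19547888 NZD × 9.2615 = 122.20992764712 NOK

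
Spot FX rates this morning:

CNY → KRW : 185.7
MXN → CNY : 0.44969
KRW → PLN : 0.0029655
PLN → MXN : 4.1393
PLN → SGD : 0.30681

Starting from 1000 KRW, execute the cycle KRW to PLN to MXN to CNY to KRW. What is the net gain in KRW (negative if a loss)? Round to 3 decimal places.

1000 KRW × 0.0029655 = 2.9655 PLN
2.9655 PLN × 4.1393 = 12.27509415 MXN
12.27509415 MXN × 0.44969 = 5.5199870883135 CNY
5.5199870883135 CNY × 185.7 = 1025.06160229981695 KRW
Net change: 1025.06160229981695 − 1000 = 25.06160229981695 KRW

25.062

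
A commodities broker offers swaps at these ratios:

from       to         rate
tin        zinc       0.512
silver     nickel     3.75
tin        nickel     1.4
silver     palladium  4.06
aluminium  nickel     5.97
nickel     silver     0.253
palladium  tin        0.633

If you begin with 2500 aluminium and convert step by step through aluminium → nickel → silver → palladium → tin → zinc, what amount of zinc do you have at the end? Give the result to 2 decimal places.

2500 aluminium × 5.97 = 14925 nickel
14925 nickel × 0.253 = 3776.025 silver
3776.025 silver × 4.06 = 15330.6615 palladium
15330.6615 palladium × 0.633 = 9704.3087295 tin
9704.3087295 tin × 0.512 = 4968.606069504 zinc

4968.61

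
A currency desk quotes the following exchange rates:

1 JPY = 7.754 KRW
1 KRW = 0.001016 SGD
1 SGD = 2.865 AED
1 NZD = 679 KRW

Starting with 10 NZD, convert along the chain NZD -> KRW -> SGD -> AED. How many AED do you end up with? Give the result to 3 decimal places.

10 NZD × 679 = 6790 KRW
6790 KRW × 0.001016 = 6.89864 SGD
6.89864 SGD × 2.865 = 19.7646036 AED

19.765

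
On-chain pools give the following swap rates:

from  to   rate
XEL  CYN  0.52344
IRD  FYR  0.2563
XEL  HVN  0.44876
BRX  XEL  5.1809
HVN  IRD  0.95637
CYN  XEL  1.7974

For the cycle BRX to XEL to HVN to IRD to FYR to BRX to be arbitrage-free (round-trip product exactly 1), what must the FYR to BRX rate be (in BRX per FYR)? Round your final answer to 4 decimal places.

1.7547

Known legs of the cycle: 5.1809 × 0.44876 × 0.95637 × 0.2563 = 0.569893757382839604
For no arbitrage the full-cycle product must be 1, so the missing rate is 1 / 0.569893757382839604 ≈ 1.754713.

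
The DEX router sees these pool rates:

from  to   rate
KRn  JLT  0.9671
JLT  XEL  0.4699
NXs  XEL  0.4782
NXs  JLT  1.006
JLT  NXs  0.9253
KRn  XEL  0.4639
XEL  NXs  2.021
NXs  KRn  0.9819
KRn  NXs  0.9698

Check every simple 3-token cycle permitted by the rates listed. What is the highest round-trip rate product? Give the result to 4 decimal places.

NXs→JLT→XEL→NXs: 1.006 × 0.4699 × 2.021 = 0.95537
NXs→KRn→XEL→NXs: 0.9819 × 0.4639 × 2.021 = 0.92057
NXs→KRn→JLT→NXs: 0.9819 × 0.9671 × 0.9253 = 0.87866
Maximum is NXs→JLT→XEL→NXs at 0.9554; no arbitrage — every cycle loses value.

0.9554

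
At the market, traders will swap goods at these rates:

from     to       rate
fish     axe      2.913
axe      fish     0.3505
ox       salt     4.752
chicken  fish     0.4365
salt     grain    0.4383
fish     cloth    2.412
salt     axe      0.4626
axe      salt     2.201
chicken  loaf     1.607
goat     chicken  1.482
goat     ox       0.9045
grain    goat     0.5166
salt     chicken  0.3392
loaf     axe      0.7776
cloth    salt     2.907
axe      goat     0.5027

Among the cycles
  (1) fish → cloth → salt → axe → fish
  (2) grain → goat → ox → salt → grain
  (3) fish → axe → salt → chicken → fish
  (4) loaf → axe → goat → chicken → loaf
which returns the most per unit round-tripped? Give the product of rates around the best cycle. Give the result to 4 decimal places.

(1) 2.412 × 2.907 × 0.4626 × 0.3505 = 1.13688
(2) 0.5166 × 0.9045 × 4.752 × 0.4383 = 0.97322
(3) 2.913 × 2.201 × 0.3392 × 0.4365 = 0.94929
(4) 0.7776 × 0.5027 × 1.482 × 1.607 = 0.93096
Highest is cycle (1) at 1.1369 (>1, arbitrage).

1.1369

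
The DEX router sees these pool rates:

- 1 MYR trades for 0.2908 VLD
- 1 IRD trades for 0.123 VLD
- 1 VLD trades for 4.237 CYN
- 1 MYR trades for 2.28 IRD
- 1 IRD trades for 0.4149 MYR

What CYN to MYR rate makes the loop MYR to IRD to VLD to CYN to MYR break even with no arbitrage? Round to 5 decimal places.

0.84159

Known legs of the cycle: 2.28 × 0.123 × 4.237 = 1.18822428
For no arbitrage the full-cycle product must be 1, so the missing rate is 1 / 1.18822428 ≈ 0.8415920.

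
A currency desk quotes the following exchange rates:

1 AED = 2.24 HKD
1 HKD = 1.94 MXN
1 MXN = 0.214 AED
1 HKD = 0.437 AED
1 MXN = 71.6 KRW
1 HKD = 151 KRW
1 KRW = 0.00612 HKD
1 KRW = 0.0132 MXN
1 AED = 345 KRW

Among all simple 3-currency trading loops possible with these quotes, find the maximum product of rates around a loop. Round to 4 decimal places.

0.9746

MXN→AED→KRW→MXN: 0.214 × 345 × 0.0132 = 0.97456
HKD→MXN→AED→HKD: 1.94 × 0.214 × 2.24 = 0.92996
HKD→AED→KRW→HKD: 0.437 × 345 × 0.00612 = 0.92268
HKD→MXN→KRW→HKD: 1.94 × 71.6 × 0.00612 = 0.85009
Maximum is MXN→AED→KRW→MXN at 0.9746; no arbitrage — every cycle loses value.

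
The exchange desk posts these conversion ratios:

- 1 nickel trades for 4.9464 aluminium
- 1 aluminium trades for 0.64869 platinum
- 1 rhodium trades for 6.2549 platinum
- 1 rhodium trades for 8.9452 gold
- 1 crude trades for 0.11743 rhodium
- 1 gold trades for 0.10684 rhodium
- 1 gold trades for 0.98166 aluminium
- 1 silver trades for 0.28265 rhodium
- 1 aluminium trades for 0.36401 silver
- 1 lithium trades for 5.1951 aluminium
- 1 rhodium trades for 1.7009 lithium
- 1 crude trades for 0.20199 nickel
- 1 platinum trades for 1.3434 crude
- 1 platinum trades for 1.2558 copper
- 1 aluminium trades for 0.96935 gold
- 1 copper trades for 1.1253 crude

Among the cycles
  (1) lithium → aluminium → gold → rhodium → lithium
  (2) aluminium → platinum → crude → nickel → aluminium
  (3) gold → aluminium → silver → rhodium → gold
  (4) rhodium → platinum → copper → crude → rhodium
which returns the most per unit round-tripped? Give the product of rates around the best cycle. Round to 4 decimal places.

1.0380

(1) 5.1951 × 0.96935 × 0.10684 × 1.7009 = 0.91514
(2) 0.64869 × 1.3434 × 0.20199 × 4.9464 = 0.87069
(3) 0.98166 × 0.36401 × 0.28265 × 8.9452 = 0.90347
(4) 6.2549 × 1.2558 × 1.1253 × 0.11743 = 1.03798
Highest is cycle (4) at 1.0380 (>1, arbitrage).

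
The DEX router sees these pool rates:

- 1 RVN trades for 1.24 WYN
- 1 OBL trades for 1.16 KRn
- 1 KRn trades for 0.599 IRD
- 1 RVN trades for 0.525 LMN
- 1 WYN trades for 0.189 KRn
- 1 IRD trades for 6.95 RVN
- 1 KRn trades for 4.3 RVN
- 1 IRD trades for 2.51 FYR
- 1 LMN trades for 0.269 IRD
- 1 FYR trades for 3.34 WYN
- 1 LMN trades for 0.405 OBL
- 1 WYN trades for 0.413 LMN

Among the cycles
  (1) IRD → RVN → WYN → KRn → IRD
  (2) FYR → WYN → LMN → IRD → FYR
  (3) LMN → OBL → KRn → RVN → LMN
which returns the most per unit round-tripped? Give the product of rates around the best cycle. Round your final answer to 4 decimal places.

1.0606

(1) 6.95 × 1.24 × 0.189 × 0.599 = 0.97565
(2) 3.34 × 0.413 × 0.269 × 2.51 = 0.93137
(3) 0.405 × 1.16 × 4.3 × 0.525 = 1.06057
Highest is cycle (3) at 1.0606 (>1, arbitrage).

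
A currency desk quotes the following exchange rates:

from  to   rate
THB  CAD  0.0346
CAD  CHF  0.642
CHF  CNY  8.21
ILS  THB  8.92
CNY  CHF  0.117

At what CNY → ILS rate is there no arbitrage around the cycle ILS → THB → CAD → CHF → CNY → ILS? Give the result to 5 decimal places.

Known legs of the cycle: 8.92 × 0.0346 × 0.642 × 8.21 = 1.62674371824
For no arbitrage the full-cycle product must be 1, so the missing rate is 1 / 1.62674371824 ≈ 0.6147250.

0.61472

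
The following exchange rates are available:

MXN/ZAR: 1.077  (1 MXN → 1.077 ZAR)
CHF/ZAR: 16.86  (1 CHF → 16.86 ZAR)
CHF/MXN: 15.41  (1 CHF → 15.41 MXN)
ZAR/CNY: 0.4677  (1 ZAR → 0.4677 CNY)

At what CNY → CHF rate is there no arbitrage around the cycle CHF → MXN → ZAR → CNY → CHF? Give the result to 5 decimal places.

0.12883

Known legs of the cycle: 15.41 × 1.077 × 0.4677 = 7.762215789
For no arbitrage the full-cycle product must be 1, so the missing rate is 1 / 7.762215789 ≈ 0.1288292.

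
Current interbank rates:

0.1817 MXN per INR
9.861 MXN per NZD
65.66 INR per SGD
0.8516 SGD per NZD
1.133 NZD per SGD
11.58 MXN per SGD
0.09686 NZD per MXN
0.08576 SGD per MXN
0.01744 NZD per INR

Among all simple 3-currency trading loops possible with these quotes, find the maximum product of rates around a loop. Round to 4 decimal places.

1.0232

MXN→SGD→INR→MXN: 0.08576 × 65.66 × 0.1817 = 1.02315
SGD→INR→NZD→SGD: 65.66 × 0.01744 × 0.8516 = 0.97518
MXN→SGD→NZD→MXN: 0.08576 × 1.133 × 9.861 = 0.95815
MXN→NZD→SGD→MXN: 0.09686 × 0.8516 × 11.58 = 0.95519
Maximum is MXN→SGD→INR→MXN at 1.0232; arbitrage exists.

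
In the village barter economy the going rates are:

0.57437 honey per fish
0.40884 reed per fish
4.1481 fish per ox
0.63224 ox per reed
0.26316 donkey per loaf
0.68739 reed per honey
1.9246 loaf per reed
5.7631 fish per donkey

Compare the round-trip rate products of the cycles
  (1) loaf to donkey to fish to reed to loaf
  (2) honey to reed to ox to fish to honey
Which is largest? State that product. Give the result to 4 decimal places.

1.1934

(1) 0.26316 × 5.7631 × 0.40884 × 1.9246 = 1.19336
(2) 0.68739 × 0.63224 × 4.1481 × 0.57437 = 1.03544
Highest is cycle (1) at 1.1934 (>1, arbitrage).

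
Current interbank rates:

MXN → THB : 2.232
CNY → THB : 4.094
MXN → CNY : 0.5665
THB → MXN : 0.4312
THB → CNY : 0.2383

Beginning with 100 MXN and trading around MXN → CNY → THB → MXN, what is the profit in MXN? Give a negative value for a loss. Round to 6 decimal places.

100 MXN × 0.5665 = 56.65 CNY
56.65 CNY × 4.094 = 231.9251 THB
231.9251 THB × 0.4312 = 100.00610312 MXN
Net change: 100.00610312 − 100 = 0.00610312 MXN

0.006103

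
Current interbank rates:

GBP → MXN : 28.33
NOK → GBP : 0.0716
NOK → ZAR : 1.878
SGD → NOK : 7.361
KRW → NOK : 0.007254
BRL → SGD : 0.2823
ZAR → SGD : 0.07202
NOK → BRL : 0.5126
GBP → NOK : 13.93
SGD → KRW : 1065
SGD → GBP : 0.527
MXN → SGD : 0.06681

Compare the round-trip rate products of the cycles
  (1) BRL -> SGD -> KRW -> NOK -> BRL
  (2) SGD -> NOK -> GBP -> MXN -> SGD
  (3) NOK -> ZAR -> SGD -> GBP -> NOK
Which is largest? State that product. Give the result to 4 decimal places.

(1) 0.2823 × 1065 × 0.007254 × 0.5126 = 1.11794
(2) 7.361 × 0.0716 × 28.33 × 0.06681 = 0.99756
(3) 1.878 × 0.07202 × 0.527 × 13.93 = 0.99291
Highest is cycle (1) at 1.1179 (>1, arbitrage).

1.1179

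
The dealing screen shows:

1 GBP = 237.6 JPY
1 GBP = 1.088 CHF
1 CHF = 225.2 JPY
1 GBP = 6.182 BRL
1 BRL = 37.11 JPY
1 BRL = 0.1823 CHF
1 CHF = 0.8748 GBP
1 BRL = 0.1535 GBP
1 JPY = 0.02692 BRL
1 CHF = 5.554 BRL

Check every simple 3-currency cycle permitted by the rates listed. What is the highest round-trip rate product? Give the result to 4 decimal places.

1.1052

JPY→BRL→CHF→JPY: 0.02692 × 0.1823 × 225.2 = 1.10517
CHF→GBP→BRL→CHF: 0.8748 × 6.182 × 0.1823 = 0.98588
JPY→BRL→GBP→JPY: 0.02692 × 0.1535 × 237.6 = 0.98182
CHF→BRL→GBP→CHF: 5.554 × 0.1535 × 1.088 = 0.92756
Maximum is JPY→BRL→CHF→JPY at 1.1052; arbitrage exists.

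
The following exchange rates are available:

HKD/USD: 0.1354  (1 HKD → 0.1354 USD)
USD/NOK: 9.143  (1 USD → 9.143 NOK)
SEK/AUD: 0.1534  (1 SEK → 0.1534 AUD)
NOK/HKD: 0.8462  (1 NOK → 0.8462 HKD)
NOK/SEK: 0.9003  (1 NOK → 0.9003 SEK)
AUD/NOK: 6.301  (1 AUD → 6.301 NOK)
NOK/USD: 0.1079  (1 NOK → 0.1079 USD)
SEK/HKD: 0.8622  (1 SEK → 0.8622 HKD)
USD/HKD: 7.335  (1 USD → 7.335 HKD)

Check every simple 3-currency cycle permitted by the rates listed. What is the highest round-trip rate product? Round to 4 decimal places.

1.0476

HKD→USD→NOK→HKD: 0.1354 × 9.143 × 0.8462 = 1.04756
SEK→AUD→NOK→SEK: 0.1534 × 6.301 × 0.9003 = 0.87021
Maximum is HKD→USD→NOK→HKD at 1.0476; arbitrage exists.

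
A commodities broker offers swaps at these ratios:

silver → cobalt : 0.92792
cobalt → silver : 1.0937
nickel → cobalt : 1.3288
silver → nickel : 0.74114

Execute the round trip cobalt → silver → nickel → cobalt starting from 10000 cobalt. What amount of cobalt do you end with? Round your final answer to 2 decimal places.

10000 cobalt × 1.0937 = 10937 silver
10937 silver × 0.74114 = 8105.84818 nickel
8105.84818 nickel × 1.3288 = 10771.051061584 cobalt

10771.05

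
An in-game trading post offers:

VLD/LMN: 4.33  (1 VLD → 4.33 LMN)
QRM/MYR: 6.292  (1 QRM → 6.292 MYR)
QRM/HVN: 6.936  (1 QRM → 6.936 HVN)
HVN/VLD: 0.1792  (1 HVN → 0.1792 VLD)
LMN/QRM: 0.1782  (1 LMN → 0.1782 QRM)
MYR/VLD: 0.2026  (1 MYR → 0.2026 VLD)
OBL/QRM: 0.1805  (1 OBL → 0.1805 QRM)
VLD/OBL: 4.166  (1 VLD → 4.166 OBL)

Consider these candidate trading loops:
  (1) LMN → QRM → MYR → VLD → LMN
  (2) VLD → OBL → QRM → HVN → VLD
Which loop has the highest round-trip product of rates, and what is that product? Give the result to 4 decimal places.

(1) 0.1782 × 6.292 × 0.2026 × 4.33 = 0.98361
(2) 4.166 × 0.1805 × 6.936 × 0.1792 = 0.93464
Highest is cycle (1) at 0.9836 (≤1, no arbitrage).

0.9836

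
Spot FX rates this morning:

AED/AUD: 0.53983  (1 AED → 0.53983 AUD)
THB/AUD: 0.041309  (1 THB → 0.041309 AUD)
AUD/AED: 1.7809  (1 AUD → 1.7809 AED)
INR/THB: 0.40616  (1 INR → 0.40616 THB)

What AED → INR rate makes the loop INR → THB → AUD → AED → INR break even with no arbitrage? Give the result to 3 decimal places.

33.467

Known legs of the cycle: 0.40616 × 0.041309 × 1.7809 = 0.029880053180296
For no arbitrage the full-cycle product must be 1, so the missing rate is 1 / 0.029880053180296 ≈ 33.46714.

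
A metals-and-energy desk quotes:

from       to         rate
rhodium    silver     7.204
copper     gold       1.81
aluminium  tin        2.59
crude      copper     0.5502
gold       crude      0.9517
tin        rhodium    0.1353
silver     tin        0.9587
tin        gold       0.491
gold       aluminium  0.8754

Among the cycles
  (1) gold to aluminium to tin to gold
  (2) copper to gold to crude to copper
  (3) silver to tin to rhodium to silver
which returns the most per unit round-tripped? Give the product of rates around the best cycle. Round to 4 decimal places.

1.1132

(1) 0.8754 × 2.59 × 0.491 = 1.11324
(2) 1.81 × 0.9517 × 0.5502 = 0.94776
(3) 0.9587 × 0.1353 × 7.204 = 0.93445
Highest is cycle (1) at 1.1132 (>1, arbitrage).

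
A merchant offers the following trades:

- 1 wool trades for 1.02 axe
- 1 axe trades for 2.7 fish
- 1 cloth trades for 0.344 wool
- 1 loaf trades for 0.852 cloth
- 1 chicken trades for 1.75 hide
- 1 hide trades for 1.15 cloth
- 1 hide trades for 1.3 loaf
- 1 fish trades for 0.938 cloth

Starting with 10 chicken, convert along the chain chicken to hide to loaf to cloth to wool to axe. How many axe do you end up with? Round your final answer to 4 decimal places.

6.8011

10 chicken × 1.75 = 17.5 hide
17.5 hide × 1.3 = 22.75 loaf
22.75 loaf × 0.852 = 19.383 cloth
19.383 cloth × 0.344 = 6.667752 wool
6.667752 wool × 1.02 = 6.80110704 axe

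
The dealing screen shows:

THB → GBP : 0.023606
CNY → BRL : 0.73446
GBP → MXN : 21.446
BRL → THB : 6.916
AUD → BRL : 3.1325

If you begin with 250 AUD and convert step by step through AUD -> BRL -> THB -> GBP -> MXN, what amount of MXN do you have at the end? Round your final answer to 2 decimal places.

2741.92

250 AUD × 3.1325 = 783.125 BRL
783.125 BRL × 6.916 = 5416.0925 THB
5416.0925 THB × 0.023606 = 127.852279555 GBP
127.852279555 GBP × 21.446 = 2741.91998733653 MXN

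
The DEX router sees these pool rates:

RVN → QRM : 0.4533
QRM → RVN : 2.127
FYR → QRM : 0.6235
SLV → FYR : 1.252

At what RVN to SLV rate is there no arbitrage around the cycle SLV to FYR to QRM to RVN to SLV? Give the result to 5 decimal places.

0.60227

Known legs of the cycle: 1.252 × 0.6235 × 2.127 = 1.660382994
For no arbitrage the full-cycle product must be 1, so the missing rate is 1 / 1.660382994 ≈ 0.6022707.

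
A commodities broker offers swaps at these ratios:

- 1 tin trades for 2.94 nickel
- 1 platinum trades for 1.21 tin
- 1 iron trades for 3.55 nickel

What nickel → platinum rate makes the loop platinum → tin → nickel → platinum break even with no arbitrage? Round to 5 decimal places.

Known legs of the cycle: 1.21 × 2.94 = 3.5574
For no arbitrage the full-cycle product must be 1, so the missing rate is 1 / 3.5574 ≈ 0.2811042.

0.28110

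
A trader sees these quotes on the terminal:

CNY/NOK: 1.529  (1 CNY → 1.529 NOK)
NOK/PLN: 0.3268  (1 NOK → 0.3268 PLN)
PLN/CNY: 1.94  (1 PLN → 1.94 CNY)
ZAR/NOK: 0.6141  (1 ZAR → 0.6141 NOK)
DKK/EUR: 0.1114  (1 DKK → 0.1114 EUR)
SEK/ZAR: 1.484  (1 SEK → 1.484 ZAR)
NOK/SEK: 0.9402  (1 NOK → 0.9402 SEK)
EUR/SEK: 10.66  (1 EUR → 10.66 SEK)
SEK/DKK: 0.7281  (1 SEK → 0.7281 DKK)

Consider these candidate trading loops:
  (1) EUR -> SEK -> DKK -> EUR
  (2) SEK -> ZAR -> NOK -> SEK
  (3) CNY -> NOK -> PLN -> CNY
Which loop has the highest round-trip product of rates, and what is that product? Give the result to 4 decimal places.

0.9694

(1) 10.66 × 0.7281 × 0.1114 = 0.86464
(2) 1.484 × 0.6141 × 0.9402 = 0.85683
(3) 1.529 × 0.3268 × 1.94 = 0.96937
Highest is cycle (3) at 0.9694 (≤1, no arbitrage).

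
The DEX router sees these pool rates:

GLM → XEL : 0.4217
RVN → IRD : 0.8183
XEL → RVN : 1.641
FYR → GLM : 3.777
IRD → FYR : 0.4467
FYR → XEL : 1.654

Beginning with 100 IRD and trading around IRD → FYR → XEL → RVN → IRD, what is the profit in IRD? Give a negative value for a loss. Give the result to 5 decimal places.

100 IRD × 0.4467 = 44.67 FYR
44.67 FYR × 1.654 = 73.88418 XEL
73.88418 XEL × 1.641 = 121.24393938 RVN
121.24393938 RVN × 0.8183 = 99.213915594654 IRD
Net change: 99.213915594654 − 100 = -0.786084405346 IRD

-0.78608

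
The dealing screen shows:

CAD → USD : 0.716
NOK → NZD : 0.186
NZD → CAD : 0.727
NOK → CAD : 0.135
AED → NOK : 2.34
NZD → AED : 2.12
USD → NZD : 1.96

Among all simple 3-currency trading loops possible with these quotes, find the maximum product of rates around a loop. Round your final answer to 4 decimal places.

1.0202

CAD→USD→NZD→CAD: 0.716 × 1.96 × 0.727 = 1.02024
NOK→NZD→AED→NOK: 0.186 × 2.12 × 2.34 = 0.92271
Maximum is CAD→USD→NZD→CAD at 1.0202; arbitrage exists.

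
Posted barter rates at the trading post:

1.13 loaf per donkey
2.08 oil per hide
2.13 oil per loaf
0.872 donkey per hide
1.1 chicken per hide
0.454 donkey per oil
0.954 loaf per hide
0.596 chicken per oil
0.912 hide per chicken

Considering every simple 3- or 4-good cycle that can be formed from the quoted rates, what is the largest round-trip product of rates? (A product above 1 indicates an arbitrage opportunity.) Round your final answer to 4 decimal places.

1.1306

chicken→hide→oil→chicken: 0.912 × 2.08 × 0.596 = 1.13059
loaf→oil→chicken→hide→loaf: 2.13 × 0.596 × 0.912 × 0.954 = 1.10451
loaf→oil→donkey→loaf: 2.13 × 0.454 × 1.13 = 1.09273
Maximum is chicken→hide→oil→chicken at 1.1306; arbitrage exists.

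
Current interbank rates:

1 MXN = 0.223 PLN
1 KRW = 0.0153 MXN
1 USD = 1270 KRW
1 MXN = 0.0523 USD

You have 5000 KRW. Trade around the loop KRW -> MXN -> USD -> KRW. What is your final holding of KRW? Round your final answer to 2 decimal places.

5000 KRW × 0.0153 = 76.5 MXN
76.5 MXN × 0.0523 = 4.00095 USD
4.00095 USD × 1270 = 5081.2065 KRW

5081.21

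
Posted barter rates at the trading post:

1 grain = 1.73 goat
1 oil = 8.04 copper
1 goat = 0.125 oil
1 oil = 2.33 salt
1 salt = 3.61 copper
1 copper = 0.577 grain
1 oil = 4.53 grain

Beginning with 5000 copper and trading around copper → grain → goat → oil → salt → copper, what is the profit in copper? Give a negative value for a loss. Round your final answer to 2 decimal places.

5000 copper × 0.577 = 2885 grain
2885 grain × 1.73 = 4991.05 goat
4991.05 goat × 0.125 = 623.88125 oil
623.88125 oil × 2.33 = 1453.6433125 salt
1453.6433125 salt × 3.61 = 5247.652358125 copper
Net change: 5247.652358125 − 5000 = 247.652358125 copper

247.65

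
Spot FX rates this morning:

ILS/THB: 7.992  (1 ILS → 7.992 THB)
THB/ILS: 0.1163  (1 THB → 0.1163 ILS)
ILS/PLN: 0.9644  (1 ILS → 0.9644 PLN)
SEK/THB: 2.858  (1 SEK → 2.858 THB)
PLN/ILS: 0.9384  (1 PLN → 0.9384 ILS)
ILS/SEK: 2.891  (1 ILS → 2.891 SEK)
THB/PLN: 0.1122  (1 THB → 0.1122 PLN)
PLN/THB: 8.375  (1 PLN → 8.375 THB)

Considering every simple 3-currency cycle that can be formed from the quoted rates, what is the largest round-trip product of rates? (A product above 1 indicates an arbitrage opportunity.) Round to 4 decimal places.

SEK→THB→ILS→SEK: 2.858 × 0.1163 × 2.891 = 0.96093
THB→ILS→PLN→THB: 0.1163 × 0.9644 × 8.375 = 0.93934
THB→PLN→ILS→THB: 0.1122 × 0.9384 × 7.992 = 0.84147
Maximum is SEK→THB→ILS→SEK at 0.9609; no arbitrage — every cycle loses value.

0.9609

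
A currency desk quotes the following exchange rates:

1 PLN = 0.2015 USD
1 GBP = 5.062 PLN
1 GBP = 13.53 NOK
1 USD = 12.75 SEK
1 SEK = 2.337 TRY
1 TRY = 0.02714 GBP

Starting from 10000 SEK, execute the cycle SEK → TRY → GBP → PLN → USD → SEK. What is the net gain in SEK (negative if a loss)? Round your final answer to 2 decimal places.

-1751.48

10000 SEK × 2.337 = 23370 TRY
23370 TRY × 0.02714 = 634.2618 GBP
634.2618 GBP × 5.062 = 3210.6332316 PLN
3210.6332316 PLN × 0.2015 = 646.9425961674 USD
646.9425961674 USD × 12.75 = 8248.51810113435 SEK
Net change: 8248.51810113435 − 10000 = -1751.48189886565 SEK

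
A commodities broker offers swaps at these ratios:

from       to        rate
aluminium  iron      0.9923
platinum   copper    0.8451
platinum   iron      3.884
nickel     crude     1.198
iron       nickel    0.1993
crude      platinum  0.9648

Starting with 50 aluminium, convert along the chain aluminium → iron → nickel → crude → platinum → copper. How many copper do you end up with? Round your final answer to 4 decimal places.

50 aluminium × 0.9923 = 49.615 iron
49.615 iron × 0.1993 = 9.8882695 nickel
9.8882695 nickel × 1.198 = 11.846146861 crude
11.846146861 crude × 0.9648 = 11.4291624914928 platinum
11.4291624914928 platinum × 0.8451 = 9.65878522156056528 copper

9.6588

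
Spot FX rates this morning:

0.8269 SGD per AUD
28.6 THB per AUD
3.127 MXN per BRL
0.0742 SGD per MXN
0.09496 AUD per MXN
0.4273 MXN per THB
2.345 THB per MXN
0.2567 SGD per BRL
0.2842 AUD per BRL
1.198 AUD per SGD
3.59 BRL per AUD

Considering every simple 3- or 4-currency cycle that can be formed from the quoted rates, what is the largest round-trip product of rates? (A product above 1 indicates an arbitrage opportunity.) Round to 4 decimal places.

MXN→AUD→THB→MXN: 0.09496 × 28.6 × 0.4273 = 1.16049
SGD→AUD→BRL→SGD: 1.198 × 3.59 × 0.2567 = 1.10402
SGD→AUD→THB→MXN→SGD: 1.198 × 28.6 × 0.4273 × 0.0742 = 1.08632
MXN→AUD→BRL→MXN: 0.09496 × 3.59 × 3.127 = 1.06601
SGD→AUD→BRL→MXN→SGD: 1.198 × 3.59 × 3.127 × 0.0742 = 0.99789
Maximum is MXN→AUD→THB→MXN at 1.1605; arbitrage exists.

1.1605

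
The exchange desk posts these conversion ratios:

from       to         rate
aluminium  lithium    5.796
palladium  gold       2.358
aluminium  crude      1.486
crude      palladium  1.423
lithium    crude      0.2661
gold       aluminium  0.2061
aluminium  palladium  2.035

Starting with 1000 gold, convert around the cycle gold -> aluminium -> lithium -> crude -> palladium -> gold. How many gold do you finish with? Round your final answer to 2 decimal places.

1066.60

1000 gold × 0.2061 = 206.1 aluminium
206.1 aluminium × 5.796 = 1194.5556 lithium
1194.5556 lithium × 0.2661 = 317.87124516 crude
317.87124516 crude × 1.423 = 452.33078186268 palladium
452.33078186268 palladium × 2.358 = 1066.59598363219944 gold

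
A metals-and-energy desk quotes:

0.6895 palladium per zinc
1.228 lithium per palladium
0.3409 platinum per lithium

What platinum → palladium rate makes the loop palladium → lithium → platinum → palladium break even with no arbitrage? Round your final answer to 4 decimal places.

2.3888

Known legs of the cycle: 1.228 × 0.3409 = 0.4186252
For no arbitrage the full-cycle product must be 1, so the missing rate is 1 / 0.4186252 ≈ 2.388772.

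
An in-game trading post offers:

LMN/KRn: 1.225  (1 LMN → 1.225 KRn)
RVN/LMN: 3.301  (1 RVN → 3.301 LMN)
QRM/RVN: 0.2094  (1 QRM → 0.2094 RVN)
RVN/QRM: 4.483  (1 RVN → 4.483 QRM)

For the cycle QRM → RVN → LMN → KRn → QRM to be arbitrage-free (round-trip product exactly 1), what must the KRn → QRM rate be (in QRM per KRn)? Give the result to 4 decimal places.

1.1810

Known legs of the cycle: 0.2094 × 3.301 × 1.225 = 0.846756015
For no arbitrage the full-cycle product must be 1, so the missing rate is 1 / 0.846756015 ≈ 1.180978.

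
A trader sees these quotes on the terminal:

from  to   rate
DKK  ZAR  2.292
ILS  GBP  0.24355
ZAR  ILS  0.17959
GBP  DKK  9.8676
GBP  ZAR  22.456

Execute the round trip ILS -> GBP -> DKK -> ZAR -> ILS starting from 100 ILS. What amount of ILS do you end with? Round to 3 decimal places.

98.923

100 ILS × 0.24355 = 24.355 GBP
24.355 GBP × 9.8676 = 240.325398 DKK
240.325398 DKK × 2.292 = 550.825812216 ZAR
550.825812216 ZAR × 0.17959 = 98.92280761587144 ILS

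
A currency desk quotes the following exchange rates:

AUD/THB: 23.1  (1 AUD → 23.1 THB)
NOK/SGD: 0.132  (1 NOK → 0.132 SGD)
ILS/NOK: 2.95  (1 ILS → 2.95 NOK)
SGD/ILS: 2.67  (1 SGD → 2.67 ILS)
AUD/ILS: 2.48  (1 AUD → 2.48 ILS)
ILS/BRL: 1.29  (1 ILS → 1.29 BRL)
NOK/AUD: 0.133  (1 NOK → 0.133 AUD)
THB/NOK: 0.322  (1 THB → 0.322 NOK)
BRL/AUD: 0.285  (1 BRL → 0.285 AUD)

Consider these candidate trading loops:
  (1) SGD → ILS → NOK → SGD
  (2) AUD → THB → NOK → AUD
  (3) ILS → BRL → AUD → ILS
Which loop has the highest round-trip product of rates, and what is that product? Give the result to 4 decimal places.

(1) 2.67 × 2.95 × 0.132 = 1.03970
(2) 23.1 × 0.322 × 0.133 = 0.98928
(3) 1.29 × 0.285 × 2.48 = 0.91177
Highest is cycle (1) at 1.0397 (>1, arbitrage).

1.0397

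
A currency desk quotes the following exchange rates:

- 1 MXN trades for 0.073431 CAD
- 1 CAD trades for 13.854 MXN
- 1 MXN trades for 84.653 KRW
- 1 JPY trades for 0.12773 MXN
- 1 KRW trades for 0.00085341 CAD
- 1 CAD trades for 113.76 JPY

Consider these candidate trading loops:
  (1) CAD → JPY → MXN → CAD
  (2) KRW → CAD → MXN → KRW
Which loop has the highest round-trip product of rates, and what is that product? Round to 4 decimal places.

1.0670

(1) 113.76 × 0.12773 × 0.073431 = 1.06699
(2) 0.00085341 × 13.854 × 84.653 = 1.00086
Highest is cycle (1) at 1.0670 (>1, arbitrage).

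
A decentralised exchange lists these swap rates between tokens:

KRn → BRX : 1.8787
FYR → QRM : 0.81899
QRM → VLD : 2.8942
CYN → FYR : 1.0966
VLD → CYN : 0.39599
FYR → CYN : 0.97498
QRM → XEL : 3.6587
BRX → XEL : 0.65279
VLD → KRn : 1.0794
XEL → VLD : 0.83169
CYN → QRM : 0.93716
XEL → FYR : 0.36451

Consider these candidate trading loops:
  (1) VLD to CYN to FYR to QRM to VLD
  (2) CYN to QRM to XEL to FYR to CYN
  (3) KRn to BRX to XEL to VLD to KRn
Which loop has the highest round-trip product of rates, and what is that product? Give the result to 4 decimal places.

1.2186

(1) 0.39599 × 1.0966 × 0.81899 × 2.8942 = 1.02929
(2) 0.93716 × 3.6587 × 0.36451 × 0.97498 = 1.21856
(3) 1.8787 × 0.65279 × 0.83169 × 1.0794 = 1.10097
Highest is cycle (2) at 1.2186 (>1, arbitrage).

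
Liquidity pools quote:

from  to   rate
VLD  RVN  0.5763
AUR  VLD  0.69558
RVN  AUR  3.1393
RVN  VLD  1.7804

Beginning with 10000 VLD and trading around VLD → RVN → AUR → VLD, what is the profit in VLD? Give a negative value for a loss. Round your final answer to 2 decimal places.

2584.28

10000 VLD × 0.5763 = 5763 RVN
5763 RVN × 3.1393 = 18091.7859 AUR
18091.7859 AUR × 0.69558 = 12584.284436322 VLD
Net change: 12584.284436322 − 10000 = 2584.284436322 VLD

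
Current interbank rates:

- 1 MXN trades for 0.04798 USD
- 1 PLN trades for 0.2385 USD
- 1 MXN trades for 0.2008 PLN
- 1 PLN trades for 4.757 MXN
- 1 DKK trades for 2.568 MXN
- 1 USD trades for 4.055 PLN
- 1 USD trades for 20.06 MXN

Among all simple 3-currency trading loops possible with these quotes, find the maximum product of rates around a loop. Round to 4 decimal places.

0.9607

MXN→PLN→USD→MXN: 0.2008 × 0.2385 × 20.06 = 0.96069
MXN→USD→PLN→MXN: 0.04798 × 4.055 × 4.757 = 0.92552
Maximum is MXN→PLN→USD→MXN at 0.9607; no arbitrage — every cycle loses value.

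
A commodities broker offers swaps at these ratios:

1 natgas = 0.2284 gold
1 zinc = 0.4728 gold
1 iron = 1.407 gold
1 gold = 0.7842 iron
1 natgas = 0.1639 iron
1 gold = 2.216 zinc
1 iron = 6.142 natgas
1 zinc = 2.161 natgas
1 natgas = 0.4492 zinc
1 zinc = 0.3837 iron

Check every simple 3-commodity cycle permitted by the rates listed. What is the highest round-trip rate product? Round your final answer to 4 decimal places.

gold→zinc→iron→gold: 2.216 × 0.3837 × 1.407 = 1.19634
gold→iron→natgas→gold: 0.7842 × 6.142 × 0.2284 = 1.10010
gold→zinc→natgas→gold: 2.216 × 2.161 × 0.2284 = 1.09376
iron→natgas→zinc→iron: 6.142 × 0.4492 × 0.3837 = 1.05862
Maximum is gold→zinc→iron→gold at 1.1963; arbitrage exists.

1.1963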